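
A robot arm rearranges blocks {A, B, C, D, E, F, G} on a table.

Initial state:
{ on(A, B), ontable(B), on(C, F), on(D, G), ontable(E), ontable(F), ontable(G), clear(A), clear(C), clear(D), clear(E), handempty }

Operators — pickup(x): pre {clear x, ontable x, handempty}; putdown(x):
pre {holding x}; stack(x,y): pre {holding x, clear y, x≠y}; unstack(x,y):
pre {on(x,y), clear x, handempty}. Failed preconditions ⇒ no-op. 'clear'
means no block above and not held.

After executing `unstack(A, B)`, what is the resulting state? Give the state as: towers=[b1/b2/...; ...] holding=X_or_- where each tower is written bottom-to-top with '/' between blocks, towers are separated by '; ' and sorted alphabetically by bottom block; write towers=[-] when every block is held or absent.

towers=[B; E; F/C; G/D] holding=A

before: towers=[B/A; E; F/C; G/D] holding=-
pre[unstack(A, B)]: on(A,B) yes, clear(A) yes, handempty yes
all met → apply unstack(A, B)
after:  towers=[B; E; F/C; G/D] holding=A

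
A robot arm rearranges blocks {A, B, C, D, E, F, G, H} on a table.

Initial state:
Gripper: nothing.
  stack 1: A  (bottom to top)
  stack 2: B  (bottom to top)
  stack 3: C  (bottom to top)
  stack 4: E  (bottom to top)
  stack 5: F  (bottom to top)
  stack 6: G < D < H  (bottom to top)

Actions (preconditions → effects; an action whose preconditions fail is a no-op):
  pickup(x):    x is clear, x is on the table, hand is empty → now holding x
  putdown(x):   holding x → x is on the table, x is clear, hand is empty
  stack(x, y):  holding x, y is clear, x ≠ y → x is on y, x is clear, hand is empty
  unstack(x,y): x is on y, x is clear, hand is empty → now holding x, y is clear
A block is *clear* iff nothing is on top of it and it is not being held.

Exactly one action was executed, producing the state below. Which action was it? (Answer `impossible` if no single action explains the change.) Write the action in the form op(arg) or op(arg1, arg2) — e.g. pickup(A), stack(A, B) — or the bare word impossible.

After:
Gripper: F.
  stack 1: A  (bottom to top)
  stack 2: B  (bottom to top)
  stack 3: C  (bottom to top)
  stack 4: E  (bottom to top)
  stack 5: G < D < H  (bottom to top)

pickup(F)

target: towers=[A; B; C; E; G/D/H] holding=F
         pickup(A) → towers=[B; C; E; F; G/D/H] holding=A
         pickup(E) → towers=[A; B; C; F; G/D/H] holding=E
     unstack(H, D) → towers=[A; B; C; E; F; G/D] holding=H
         pickup(B) → towers=[A; C; E; F; G/D/H] holding=B
         pickup(F) → towers=[A; B; C; E; G/D/H] holding=F  ← match
         pickup(C) → towers=[A; B; E; F; G/D/H] holding=C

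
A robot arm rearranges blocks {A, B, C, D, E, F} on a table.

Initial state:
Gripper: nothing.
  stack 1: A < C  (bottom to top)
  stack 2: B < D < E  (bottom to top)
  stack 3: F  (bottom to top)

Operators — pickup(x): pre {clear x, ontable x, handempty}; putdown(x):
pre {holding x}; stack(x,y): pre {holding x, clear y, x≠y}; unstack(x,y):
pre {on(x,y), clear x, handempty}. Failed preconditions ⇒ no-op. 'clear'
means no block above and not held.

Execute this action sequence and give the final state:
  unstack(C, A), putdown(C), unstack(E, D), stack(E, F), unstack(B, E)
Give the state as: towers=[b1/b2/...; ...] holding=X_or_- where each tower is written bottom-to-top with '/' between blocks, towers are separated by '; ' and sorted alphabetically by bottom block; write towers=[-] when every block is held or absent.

step 1 (unstack(C, A)): towers=[A; B/D/E; F] holding=C
step 2 (putdown(C)): towers=[A; B/D/E; C; F] holding=-
step 3 (unstack(E, D)): towers=[A; B/D; C; F] holding=E
step 4 (stack(E, F)): towers=[A; B/D; C; F/E] holding=-
step 5 (unstack(B, E)) [no-op]: towers=[A; B/D; C; F/E] holding=-

towers=[A; B/D; C; F/E] holding=-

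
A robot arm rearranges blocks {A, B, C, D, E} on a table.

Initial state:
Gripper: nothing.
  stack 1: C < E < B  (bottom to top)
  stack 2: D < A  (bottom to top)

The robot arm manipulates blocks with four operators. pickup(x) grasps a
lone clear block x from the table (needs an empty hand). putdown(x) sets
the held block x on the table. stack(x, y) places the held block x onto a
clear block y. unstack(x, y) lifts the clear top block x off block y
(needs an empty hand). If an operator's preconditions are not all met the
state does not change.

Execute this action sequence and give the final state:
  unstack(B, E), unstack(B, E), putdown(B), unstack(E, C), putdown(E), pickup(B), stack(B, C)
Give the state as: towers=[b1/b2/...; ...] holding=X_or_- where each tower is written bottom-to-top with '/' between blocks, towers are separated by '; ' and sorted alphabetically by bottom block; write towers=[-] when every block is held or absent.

towers=[C/B; D/A; E] holding=-

step 1 (unstack(B, E)): towers=[C/E; D/A] holding=B
step 2 (unstack(B, E)) [no-op]: towers=[C/E; D/A] holding=B
step 3 (putdown(B)): towers=[B; C/E; D/A] holding=-
step 4 (unstack(E, C)): towers=[B; C; D/A] holding=E
step 5 (putdown(E)): towers=[B; C; D/A; E] holding=-
step 6 (pickup(B)): towers=[C; D/A; E] holding=B
step 7 (stack(B, C)): towers=[C/B; D/A; E] holding=-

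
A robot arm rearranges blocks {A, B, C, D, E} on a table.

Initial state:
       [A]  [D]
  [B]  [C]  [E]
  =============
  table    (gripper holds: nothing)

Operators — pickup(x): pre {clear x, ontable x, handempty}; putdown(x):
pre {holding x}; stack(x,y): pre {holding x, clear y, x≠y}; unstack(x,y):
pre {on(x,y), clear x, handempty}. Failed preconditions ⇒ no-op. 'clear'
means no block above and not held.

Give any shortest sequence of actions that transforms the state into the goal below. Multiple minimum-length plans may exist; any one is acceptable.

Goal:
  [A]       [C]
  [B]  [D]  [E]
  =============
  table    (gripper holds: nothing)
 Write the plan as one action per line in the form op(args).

unstack(D, E)
putdown(D)
unstack(A, C)
stack(A, B)
pickup(C)
stack(C, E)

step 1 (unstack(D, E)): towers=[B; C/A; E] holding=D
step 2 (putdown(D)): towers=[B; C/A; D; E] holding=-
step 3 (unstack(A, C)): towers=[B; C; D; E] holding=A
step 4 (stack(A, B)): towers=[B/A; C; D; E] holding=-
step 5 (pickup(C)): towers=[B/A; D; E] holding=C
step 6 (stack(C, E)): towers=[B/A; D; E/C] holding=-
goal check: towers=[B/A; D; E/C] holding=- — reached (length 6, optimal by BFS)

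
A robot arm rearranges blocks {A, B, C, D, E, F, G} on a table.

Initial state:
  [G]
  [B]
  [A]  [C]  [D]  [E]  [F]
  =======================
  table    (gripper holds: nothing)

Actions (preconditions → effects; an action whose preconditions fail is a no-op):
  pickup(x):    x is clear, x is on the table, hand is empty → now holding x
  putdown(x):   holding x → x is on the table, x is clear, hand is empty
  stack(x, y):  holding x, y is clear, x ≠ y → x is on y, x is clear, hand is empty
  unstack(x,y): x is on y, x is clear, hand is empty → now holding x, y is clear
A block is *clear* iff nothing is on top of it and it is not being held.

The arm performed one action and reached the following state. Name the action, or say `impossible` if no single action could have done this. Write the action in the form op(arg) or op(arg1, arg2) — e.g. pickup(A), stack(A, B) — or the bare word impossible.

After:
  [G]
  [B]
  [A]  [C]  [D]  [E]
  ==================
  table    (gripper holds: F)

pickup(F)

target: towers=[A/B/G; C; D; E] holding=F
         pickup(F) → towers=[A/B/G; C; D; E] holding=F  ← match
     unstack(G, B) → towers=[A/B; C; D; E; F] holding=G
         pickup(D) → towers=[A/B/G; C; E; F] holding=D
         pickup(E) → towers=[A/B/G; C; D; F] holding=E
         pickup(C) → towers=[A/B/G; D; E; F] holding=C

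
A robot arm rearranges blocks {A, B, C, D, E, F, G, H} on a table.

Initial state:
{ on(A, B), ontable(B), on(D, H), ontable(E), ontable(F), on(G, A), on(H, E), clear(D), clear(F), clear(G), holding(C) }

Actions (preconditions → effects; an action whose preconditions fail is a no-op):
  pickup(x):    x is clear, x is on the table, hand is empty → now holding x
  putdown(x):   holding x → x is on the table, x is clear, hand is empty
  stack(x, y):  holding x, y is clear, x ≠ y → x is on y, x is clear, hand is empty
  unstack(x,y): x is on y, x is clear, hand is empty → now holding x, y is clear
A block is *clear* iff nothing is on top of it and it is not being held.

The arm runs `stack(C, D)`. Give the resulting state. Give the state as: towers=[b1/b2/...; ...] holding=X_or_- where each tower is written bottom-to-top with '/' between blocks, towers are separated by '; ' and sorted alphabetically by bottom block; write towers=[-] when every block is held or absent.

before: towers=[B/A/G; E/H/D; F] holding=C
pre[stack(C, D)]: holding(C) yes, clear(D) yes, C≠D yes
all met → apply stack(C, D)
after:  towers=[B/A/G; E/H/D/C; F] holding=-

towers=[B/A/G; E/H/D/C; F] holding=-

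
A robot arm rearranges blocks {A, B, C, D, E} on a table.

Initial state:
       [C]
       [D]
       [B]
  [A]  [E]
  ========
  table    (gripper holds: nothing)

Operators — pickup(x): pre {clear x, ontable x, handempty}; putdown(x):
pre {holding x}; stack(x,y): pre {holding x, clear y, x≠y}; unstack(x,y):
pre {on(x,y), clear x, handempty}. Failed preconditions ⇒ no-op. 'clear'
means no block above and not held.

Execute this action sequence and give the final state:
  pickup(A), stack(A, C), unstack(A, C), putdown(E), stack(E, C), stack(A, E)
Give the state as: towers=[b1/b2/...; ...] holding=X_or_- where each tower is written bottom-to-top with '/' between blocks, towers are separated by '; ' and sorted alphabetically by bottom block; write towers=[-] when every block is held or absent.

step 1 (pickup(A)): towers=[E/B/D/C] holding=A
step 2 (stack(A, C)): towers=[E/B/D/C/A] holding=-
step 3 (unstack(A, C)): towers=[E/B/D/C] holding=A
step 4 (putdown(E)) [no-op]: towers=[E/B/D/C] holding=A
step 5 (stack(E, C)) [no-op]: towers=[E/B/D/C] holding=A
step 6 (stack(A, E)) [no-op]: towers=[E/B/D/C] holding=A

towers=[E/B/D/C] holding=A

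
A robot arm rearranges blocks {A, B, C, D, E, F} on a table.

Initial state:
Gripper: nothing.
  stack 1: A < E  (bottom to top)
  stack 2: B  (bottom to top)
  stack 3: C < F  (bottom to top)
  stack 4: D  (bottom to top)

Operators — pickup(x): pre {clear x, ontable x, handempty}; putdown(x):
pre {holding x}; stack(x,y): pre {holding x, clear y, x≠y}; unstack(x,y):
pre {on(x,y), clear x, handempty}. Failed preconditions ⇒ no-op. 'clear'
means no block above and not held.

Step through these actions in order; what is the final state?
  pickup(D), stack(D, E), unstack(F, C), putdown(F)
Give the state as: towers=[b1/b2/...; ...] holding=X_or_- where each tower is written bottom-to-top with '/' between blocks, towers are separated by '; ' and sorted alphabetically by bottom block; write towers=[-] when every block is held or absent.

towers=[A/E/D; B; C; F] holding=-

step 1 (pickup(D)): towers=[A/E; B; C/F] holding=D
step 2 (stack(D, E)): towers=[A/E/D; B; C/F] holding=-
step 3 (unstack(F, C)): towers=[A/E/D; B; C] holding=F
step 4 (putdown(F)): towers=[A/E/D; B; C; F] holding=-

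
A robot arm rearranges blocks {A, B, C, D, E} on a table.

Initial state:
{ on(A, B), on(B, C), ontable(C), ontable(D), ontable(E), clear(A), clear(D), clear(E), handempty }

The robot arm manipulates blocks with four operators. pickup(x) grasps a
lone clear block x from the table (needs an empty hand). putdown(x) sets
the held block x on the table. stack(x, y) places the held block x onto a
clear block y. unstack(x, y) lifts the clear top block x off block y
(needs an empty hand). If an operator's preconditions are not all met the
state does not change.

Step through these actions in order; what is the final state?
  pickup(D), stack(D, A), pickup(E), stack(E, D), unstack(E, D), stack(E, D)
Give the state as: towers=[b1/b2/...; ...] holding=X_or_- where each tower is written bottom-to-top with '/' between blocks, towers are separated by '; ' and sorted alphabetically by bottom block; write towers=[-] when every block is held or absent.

step 1 (pickup(D)): towers=[C/B/A; E] holding=D
step 2 (stack(D, A)): towers=[C/B/A/D; E] holding=-
step 3 (pickup(E)): towers=[C/B/A/D] holding=E
step 4 (stack(E, D)): towers=[C/B/A/D/E] holding=-
step 5 (unstack(E, D)): towers=[C/B/A/D] holding=E
step 6 (stack(E, D)): towers=[C/B/A/D/E] holding=-

towers=[C/B/A/D/E] holding=-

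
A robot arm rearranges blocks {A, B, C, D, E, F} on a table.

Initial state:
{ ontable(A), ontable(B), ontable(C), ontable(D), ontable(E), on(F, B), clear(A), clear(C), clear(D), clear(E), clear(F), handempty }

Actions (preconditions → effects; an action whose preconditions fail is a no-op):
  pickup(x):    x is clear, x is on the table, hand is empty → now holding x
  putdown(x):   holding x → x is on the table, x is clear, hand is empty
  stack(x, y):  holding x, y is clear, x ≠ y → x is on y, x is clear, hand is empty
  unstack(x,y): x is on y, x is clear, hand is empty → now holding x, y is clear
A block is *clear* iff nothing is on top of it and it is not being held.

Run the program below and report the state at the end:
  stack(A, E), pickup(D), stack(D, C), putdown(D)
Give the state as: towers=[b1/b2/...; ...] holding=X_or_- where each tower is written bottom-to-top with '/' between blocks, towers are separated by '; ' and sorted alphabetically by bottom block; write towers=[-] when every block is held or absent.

towers=[A; B/F; C/D; E] holding=-

step 1 (stack(A, E)) [no-op]: towers=[A; B/F; C; D; E] holding=-
step 2 (pickup(D)): towers=[A; B/F; C; E] holding=D
step 3 (stack(D, C)): towers=[A; B/F; C/D; E] holding=-
step 4 (putdown(D)) [no-op]: towers=[A; B/F; C/D; E] holding=-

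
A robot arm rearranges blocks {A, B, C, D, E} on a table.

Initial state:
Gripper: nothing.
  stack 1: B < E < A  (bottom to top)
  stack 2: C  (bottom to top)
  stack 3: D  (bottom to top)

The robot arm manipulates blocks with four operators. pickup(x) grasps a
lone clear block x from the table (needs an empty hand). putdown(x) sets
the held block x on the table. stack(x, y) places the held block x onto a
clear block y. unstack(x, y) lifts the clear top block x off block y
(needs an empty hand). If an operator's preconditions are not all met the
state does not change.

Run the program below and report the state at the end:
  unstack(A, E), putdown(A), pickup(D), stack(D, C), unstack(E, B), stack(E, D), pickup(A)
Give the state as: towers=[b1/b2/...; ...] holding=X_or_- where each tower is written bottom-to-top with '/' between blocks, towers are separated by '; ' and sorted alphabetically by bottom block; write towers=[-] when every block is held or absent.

towers=[B; C/D/E] holding=A

step 1 (unstack(A, E)): towers=[B/E; C; D] holding=A
step 2 (putdown(A)): towers=[A; B/E; C; D] holding=-
step 3 (pickup(D)): towers=[A; B/E; C] holding=D
step 4 (stack(D, C)): towers=[A; B/E; C/D] holding=-
step 5 (unstack(E, B)): towers=[A; B; C/D] holding=E
step 6 (stack(E, D)): towers=[A; B; C/D/E] holding=-
step 7 (pickup(A)): towers=[B; C/D/E] holding=A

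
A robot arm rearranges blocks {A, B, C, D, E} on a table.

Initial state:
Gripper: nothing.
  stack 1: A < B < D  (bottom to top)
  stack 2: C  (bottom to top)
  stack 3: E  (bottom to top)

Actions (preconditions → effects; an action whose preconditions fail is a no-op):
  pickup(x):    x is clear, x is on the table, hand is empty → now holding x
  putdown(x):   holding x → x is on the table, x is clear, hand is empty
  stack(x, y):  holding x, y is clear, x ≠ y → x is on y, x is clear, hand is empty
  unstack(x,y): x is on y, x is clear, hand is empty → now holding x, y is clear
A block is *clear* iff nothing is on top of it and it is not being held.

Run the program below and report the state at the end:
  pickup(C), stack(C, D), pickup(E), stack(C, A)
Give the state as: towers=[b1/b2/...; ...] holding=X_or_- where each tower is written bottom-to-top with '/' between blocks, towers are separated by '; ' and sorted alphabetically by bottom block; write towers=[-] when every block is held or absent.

step 1 (pickup(C)): towers=[A/B/D; E] holding=C
step 2 (stack(C, D)): towers=[A/B/D/C; E] holding=-
step 3 (pickup(E)): towers=[A/B/D/C] holding=E
step 4 (stack(C, A)) [no-op]: towers=[A/B/D/C] holding=E

towers=[A/B/D/C] holding=E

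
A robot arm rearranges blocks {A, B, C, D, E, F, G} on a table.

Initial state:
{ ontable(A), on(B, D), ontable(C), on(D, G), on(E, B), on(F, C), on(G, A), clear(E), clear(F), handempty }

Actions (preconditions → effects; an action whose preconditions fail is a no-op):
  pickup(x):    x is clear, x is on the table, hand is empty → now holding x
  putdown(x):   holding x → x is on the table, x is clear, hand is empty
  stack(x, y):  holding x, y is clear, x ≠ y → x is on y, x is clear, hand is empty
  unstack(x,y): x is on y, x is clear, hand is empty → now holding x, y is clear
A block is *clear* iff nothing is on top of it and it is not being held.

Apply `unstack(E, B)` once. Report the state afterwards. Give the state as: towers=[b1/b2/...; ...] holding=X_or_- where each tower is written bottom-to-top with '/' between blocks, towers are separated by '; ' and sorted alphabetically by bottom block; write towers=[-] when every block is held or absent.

before: towers=[A/G/D/B/E; C/F] holding=-
pre[unstack(E, B)]: on(E,B) ✓, clear(E) ✓, handempty ✓
all met → apply unstack(E, B)
after:  towers=[A/G/D/B; C/F] holding=E

towers=[A/G/D/B; C/F] holding=E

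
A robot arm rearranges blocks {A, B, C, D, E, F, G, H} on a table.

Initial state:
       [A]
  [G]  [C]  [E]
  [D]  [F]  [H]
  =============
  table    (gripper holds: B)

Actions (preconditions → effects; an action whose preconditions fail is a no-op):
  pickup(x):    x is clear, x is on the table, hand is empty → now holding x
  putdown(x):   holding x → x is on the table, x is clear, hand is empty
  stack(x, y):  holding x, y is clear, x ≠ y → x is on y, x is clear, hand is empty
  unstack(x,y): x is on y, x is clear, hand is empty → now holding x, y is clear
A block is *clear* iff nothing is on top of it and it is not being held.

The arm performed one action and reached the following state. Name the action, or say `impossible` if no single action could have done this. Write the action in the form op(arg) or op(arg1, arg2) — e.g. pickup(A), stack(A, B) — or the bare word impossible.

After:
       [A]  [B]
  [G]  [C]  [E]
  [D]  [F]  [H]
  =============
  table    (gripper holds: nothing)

stack(B, E)

target: towers=[D/G; F/C/A; H/E/B] holding=-
        putdown(B) → towers=[B; D/G; F/C/A; H/E] holding=-
       stack(B, G) → towers=[D/G/B; F/C/A; H/E] holding=-
       stack(B, A) → towers=[D/G; F/C/A/B; H/E] holding=-
       stack(B, E) → towers=[D/G; F/C/A; H/E/B] holding=-  ← match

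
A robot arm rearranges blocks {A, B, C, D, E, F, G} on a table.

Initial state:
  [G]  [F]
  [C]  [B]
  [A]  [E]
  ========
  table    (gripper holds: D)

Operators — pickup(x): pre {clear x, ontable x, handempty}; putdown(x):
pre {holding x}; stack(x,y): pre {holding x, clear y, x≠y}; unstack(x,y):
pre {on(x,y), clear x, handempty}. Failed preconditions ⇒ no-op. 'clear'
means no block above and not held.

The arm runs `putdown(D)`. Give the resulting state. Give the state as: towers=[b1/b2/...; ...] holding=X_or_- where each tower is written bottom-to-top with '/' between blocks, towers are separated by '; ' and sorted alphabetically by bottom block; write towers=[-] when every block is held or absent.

towers=[A/C/G; D; E/B/F] holding=-

before: towers=[A/C/G; E/B/F] holding=D
pre[putdown(D)]: holding(D) ok
all met → apply putdown(D)
after:  towers=[A/C/G; D; E/B/F] holding=-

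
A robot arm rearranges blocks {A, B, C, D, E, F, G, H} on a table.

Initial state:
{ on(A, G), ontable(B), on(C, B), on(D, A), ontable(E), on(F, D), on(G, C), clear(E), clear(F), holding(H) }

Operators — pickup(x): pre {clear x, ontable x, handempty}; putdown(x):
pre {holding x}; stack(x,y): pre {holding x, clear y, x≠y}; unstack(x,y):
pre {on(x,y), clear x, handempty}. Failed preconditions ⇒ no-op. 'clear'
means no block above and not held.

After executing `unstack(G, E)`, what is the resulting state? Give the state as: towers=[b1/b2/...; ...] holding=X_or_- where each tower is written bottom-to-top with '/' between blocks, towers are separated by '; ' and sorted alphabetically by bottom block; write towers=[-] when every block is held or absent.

before: towers=[B/C/G/A/D/F; E] holding=H
pre[unstack(G, E)]: on(G,E) ✗, clear(G) ✗, handempty ✗
on(G,E), clear(G), handempty unmet → unstack(G, E) is a no-op
after:  towers=[B/C/G/A/D/F; E] holding=H

towers=[B/C/G/A/D/F; E] holding=H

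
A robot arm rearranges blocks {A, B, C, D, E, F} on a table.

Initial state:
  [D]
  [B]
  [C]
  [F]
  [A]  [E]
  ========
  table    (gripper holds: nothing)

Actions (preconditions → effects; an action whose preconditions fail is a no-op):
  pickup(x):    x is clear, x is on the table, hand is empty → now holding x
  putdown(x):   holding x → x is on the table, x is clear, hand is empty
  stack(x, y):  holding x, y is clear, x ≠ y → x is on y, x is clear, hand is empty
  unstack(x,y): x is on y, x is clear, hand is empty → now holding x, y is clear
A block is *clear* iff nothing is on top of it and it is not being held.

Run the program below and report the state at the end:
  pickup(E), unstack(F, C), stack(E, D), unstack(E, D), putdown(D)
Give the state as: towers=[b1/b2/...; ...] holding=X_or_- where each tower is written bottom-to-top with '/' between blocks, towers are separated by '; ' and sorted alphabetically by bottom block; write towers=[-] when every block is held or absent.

step 1 (pickup(E)): towers=[A/F/C/B/D] holding=E
step 2 (unstack(F, C)) [no-op]: towers=[A/F/C/B/D] holding=E
step 3 (stack(E, D)): towers=[A/F/C/B/D/E] holding=-
step 4 (unstack(E, D)): towers=[A/F/C/B/D] holding=E
step 5 (putdown(D)) [no-op]: towers=[A/F/C/B/D] holding=E

towers=[A/F/C/B/D] holding=E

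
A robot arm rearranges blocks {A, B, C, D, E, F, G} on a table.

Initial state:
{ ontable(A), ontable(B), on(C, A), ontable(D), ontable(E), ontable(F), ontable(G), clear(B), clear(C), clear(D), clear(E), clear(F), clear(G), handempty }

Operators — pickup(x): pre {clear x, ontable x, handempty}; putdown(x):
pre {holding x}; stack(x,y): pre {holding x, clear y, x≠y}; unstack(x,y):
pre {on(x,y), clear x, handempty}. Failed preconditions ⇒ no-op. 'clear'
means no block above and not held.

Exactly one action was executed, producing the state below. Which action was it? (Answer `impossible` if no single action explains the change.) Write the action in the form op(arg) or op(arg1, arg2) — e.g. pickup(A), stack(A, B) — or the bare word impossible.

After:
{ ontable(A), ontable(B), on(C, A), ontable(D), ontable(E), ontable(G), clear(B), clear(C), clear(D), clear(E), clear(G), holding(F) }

pickup(F)

target: towers=[A/C; B; D; E; G] holding=F
         pickup(B) → towers=[A/C; D; E; F; G] holding=B
         pickup(F) → towers=[A/C; B; D; E; G] holding=F  ← match
         pickup(G) → towers=[A/C; B; D; E; F] holding=G
         pickup(D) → towers=[A/C; B; E; F; G] holding=D
         pickup(E) → towers=[A/C; B; D; F; G] holding=E
     unstack(C, A) → towers=[A; B; D; E; F; G] holding=C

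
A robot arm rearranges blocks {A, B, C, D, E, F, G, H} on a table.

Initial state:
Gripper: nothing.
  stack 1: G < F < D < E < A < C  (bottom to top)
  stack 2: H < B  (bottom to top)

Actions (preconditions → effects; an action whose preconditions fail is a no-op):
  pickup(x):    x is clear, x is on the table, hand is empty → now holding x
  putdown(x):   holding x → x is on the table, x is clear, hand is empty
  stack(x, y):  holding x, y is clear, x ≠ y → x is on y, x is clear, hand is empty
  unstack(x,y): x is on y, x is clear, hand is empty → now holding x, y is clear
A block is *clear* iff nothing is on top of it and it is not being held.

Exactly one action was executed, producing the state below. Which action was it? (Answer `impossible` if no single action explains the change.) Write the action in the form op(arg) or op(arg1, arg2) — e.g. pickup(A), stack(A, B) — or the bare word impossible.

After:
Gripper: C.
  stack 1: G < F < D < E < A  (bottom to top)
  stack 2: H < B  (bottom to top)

target: towers=[G/F/D/E/A; H/B] holding=C
     unstack(B, H) → towers=[G/F/D/E/A/C; H] holding=B
     unstack(C, A) → towers=[G/F/D/E/A; H/B] holding=C  ← match

unstack(C, A)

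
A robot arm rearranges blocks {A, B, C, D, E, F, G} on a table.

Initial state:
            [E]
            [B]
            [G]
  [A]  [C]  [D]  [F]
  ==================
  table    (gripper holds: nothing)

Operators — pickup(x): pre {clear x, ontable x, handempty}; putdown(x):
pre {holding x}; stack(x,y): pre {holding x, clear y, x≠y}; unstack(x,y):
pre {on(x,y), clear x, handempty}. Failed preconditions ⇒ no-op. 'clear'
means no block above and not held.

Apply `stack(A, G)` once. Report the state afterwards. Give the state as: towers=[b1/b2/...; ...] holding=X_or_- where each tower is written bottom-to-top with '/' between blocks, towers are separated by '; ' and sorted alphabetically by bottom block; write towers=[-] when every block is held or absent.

towers=[A; C; D/G/B/E; F] holding=-

before: towers=[A; C; D/G/B/E; F] holding=-
pre[stack(A, G)]: holding(A) fail, clear(G) fail, A≠G ok
holding(A), clear(G) unmet → stack(A, G) is a no-op
after:  towers=[A; C; D/G/B/E; F] holding=-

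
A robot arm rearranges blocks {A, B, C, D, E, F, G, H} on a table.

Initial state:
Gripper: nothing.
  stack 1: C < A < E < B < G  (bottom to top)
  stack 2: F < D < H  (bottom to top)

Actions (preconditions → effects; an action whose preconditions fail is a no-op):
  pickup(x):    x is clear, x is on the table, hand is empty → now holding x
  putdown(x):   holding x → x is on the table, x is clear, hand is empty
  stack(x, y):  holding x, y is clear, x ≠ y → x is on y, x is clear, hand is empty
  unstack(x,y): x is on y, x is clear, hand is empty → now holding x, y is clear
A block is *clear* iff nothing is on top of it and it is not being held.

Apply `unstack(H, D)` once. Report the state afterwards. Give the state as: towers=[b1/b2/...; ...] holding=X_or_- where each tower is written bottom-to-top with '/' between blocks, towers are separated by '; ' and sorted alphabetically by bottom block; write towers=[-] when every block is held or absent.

before: towers=[C/A/E/B/G; F/D/H] holding=-
pre[unstack(H, D)]: on(H,D) yes, clear(H) yes, handempty yes
all met → apply unstack(H, D)
after:  towers=[C/A/E/B/G; F/D] holding=H

towers=[C/A/E/B/G; F/D] holding=H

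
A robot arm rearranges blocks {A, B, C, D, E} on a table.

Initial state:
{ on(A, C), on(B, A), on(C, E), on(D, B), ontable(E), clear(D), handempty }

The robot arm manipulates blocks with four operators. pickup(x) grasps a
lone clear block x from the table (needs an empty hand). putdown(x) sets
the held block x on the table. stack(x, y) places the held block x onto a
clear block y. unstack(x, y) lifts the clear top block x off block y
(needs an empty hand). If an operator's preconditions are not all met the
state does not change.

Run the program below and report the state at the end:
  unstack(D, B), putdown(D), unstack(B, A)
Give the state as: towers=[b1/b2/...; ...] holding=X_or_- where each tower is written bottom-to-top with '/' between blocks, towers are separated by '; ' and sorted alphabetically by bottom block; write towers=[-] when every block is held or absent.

towers=[D; E/C/A] holding=B

step 1 (unstack(D, B)): towers=[E/C/A/B] holding=D
step 2 (putdown(D)): towers=[D; E/C/A/B] holding=-
step 3 (unstack(B, A)): towers=[D; E/C/A] holding=B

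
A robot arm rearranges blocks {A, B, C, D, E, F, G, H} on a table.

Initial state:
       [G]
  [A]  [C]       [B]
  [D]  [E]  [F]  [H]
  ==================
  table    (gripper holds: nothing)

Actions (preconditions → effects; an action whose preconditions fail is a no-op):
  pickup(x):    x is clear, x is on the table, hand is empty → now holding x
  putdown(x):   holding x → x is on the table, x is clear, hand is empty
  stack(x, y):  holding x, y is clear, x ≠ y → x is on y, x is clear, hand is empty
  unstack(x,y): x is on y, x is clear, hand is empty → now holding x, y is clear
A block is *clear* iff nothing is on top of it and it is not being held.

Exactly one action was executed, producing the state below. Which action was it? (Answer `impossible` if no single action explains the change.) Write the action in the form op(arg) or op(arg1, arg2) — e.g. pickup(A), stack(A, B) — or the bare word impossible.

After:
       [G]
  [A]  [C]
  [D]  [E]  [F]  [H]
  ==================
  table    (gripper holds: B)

target: towers=[D/A; E/C/G; F; H] holding=B
     unstack(G, C) → towers=[D/A; E/C; F; H/B] holding=G
     unstack(A, D) → towers=[D; E/C/G; F; H/B] holding=A
     unstack(B, H) → towers=[D/A; E/C/G; F; H] holding=B  ← match
         pickup(F) → towers=[D/A; E/C/G; H/B] holding=F

unstack(B, H)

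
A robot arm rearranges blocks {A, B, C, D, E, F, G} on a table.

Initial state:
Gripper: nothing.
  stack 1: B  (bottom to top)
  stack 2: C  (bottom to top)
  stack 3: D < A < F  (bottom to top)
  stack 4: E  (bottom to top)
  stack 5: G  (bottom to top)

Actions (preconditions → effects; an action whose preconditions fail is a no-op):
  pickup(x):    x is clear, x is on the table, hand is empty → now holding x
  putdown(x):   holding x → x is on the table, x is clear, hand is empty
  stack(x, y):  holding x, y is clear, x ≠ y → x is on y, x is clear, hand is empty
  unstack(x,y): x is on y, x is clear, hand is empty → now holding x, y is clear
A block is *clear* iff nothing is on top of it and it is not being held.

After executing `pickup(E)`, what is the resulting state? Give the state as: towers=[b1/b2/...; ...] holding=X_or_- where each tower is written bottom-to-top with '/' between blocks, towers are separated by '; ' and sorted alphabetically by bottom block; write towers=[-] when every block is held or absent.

towers=[B; C; D/A/F; G] holding=E

before: towers=[B; C; D/A/F; E; G] holding=-
pre[pickup(E)]: clear(E) ✓, ontable(E) ✓, handempty ✓
all met → apply pickup(E)
after:  towers=[B; C; D/A/F; G] holding=E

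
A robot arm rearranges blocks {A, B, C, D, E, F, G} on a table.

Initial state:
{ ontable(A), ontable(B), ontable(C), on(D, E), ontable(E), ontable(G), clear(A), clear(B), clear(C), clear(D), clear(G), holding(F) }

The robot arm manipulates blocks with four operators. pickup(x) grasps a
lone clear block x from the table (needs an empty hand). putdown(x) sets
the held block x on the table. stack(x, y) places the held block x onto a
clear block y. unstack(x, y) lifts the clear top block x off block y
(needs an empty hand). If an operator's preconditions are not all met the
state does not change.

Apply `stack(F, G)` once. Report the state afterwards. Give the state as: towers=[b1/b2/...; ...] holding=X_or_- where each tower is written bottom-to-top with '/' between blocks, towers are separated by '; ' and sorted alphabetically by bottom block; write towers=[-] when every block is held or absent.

before: towers=[A; B; C; E/D; G] holding=F
pre[stack(F, G)]: holding(F) yes, clear(G) yes, F≠G yes
all met → apply stack(F, G)
after:  towers=[A; B; C; E/D; G/F] holding=-

towers=[A; B; C; E/D; G/F] holding=-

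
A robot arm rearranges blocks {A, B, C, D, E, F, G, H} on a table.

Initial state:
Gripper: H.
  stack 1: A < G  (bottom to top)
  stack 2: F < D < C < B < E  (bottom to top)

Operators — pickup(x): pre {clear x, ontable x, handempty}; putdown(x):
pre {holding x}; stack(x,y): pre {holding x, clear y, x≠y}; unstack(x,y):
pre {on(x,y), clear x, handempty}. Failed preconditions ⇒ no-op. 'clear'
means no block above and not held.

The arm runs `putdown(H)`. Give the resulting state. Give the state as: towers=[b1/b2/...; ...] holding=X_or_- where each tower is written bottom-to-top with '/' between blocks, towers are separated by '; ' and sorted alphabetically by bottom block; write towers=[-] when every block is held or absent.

before: towers=[A/G; F/D/C/B/E] holding=H
pre[putdown(H)]: holding(H) ok
all met → apply putdown(H)
after:  towers=[A/G; F/D/C/B/E; H] holding=-

towers=[A/G; F/D/C/B/E; H] holding=-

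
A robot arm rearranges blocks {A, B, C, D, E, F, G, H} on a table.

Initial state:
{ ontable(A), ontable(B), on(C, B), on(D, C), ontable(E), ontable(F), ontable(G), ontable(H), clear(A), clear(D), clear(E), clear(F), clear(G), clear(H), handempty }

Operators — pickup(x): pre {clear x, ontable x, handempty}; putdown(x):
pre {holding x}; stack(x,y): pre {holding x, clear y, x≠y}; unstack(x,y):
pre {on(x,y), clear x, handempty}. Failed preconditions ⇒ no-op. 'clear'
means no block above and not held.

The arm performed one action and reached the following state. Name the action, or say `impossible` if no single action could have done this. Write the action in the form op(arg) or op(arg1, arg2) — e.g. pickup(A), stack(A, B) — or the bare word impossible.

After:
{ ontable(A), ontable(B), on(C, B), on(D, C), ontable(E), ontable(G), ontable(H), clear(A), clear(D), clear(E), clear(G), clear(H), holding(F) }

target: towers=[A; B/C/D; E; G; H] holding=F
         pickup(G) → towers=[A; B/C/D; E; F; H] holding=G
         pickup(A) → towers=[B/C/D; E; F; G; H] holding=A
         pickup(E) → towers=[A; B/C/D; F; G; H] holding=E
         pickup(H) → towers=[A; B/C/D; E; F; G] holding=H
         pickup(F) → towers=[A; B/C/D; E; G; H] holding=F  ← match
     unstack(D, C) → towers=[A; B/C; E; F; G; H] holding=D

pickup(F)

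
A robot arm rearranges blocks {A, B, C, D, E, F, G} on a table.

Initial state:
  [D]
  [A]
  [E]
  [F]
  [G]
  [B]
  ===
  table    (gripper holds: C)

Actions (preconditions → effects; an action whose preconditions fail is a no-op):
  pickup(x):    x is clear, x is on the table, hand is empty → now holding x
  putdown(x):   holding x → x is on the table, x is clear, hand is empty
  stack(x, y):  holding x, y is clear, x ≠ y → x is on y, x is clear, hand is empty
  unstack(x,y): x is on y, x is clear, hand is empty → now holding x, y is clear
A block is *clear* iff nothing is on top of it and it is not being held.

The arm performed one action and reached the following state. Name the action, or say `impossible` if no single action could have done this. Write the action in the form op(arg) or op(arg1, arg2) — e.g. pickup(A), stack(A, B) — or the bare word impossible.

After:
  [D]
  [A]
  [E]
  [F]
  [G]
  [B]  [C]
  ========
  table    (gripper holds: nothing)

putdown(C)

target: towers=[B/G/F/E/A/D; C] holding=-
        putdown(C) → towers=[B/G/F/E/A/D; C] holding=-  ← match
       stack(C, D) → towers=[B/G/F/E/A/D/C] holding=-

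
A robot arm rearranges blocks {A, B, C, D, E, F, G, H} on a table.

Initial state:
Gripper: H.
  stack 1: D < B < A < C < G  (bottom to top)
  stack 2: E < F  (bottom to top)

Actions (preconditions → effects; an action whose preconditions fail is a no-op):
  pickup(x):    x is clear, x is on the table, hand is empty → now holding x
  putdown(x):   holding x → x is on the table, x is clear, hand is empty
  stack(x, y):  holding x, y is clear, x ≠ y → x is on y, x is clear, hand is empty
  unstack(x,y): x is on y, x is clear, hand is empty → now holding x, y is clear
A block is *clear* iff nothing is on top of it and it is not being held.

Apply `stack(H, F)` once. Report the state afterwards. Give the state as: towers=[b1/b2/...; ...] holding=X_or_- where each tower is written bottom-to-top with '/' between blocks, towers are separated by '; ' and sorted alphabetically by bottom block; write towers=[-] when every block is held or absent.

towers=[D/B/A/C/G; E/F/H] holding=-

before: towers=[D/B/A/C/G; E/F] holding=H
pre[stack(H, F)]: holding(H) ✓, clear(F) ✓, H≠F ✓
all met → apply stack(H, F)
after:  towers=[D/B/A/C/G; E/F/H] holding=-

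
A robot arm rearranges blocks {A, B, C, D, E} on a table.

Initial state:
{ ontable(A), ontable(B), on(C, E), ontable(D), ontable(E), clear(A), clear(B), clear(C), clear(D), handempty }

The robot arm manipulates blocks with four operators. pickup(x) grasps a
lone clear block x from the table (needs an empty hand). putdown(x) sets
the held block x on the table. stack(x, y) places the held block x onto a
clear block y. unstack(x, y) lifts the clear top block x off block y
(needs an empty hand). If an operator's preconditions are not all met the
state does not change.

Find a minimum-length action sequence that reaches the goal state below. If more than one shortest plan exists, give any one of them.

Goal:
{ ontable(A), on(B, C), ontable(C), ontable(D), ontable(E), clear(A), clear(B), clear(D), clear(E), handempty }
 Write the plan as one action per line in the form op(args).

step 1 (unstack(C, E)): towers=[A; B; D; E] holding=C
step 2 (putdown(C)): towers=[A; B; C; D; E] holding=-
step 3 (pickup(B)): towers=[A; C; D; E] holding=B
step 4 (stack(B, C)): towers=[A; C/B; D; E] holding=-
goal check: towers=[A; C/B; D; E] holding=- — reached (length 4, optimal by BFS)

unstack(C, E)
putdown(C)
pickup(B)
stack(B, C)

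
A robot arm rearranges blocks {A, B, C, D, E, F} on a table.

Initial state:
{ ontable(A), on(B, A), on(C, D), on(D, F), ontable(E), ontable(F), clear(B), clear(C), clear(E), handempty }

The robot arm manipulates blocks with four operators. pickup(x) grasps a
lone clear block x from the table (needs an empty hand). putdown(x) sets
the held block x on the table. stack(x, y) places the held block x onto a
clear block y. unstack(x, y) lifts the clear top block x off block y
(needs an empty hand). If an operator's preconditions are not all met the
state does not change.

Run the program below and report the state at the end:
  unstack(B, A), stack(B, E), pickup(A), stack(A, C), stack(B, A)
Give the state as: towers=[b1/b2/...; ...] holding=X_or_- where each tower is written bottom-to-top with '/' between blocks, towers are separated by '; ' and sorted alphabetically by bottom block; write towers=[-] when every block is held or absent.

towers=[E/B; F/D/C/A] holding=-

step 1 (unstack(B, A)): towers=[A; E; F/D/C] holding=B
step 2 (stack(B, E)): towers=[A; E/B; F/D/C] holding=-
step 3 (pickup(A)): towers=[E/B; F/D/C] holding=A
step 4 (stack(A, C)): towers=[E/B; F/D/C/A] holding=-
step 5 (stack(B, A)) [no-op]: towers=[E/B; F/D/C/A] holding=-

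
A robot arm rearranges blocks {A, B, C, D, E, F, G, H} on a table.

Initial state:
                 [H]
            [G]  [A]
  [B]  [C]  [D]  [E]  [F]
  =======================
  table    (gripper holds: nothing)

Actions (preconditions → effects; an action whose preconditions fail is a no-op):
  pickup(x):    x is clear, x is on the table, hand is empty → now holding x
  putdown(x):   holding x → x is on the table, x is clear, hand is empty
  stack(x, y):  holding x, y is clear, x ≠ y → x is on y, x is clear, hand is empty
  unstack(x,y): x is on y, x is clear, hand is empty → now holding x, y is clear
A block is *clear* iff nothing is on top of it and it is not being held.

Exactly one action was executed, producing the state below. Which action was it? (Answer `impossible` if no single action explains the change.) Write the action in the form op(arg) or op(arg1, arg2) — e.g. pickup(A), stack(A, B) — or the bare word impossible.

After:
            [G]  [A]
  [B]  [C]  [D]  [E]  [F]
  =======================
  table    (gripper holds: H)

target: towers=[B; C; D/G; E/A; F] holding=H
     unstack(G, D) → towers=[B; C; D; E/A/H; F] holding=G
     unstack(H, A) → towers=[B; C; D/G; E/A; F] holding=H  ← match
         pickup(B) → towers=[C; D/G; E/A/H; F] holding=B
         pickup(F) → towers=[B; C; D/G; E/A/H] holding=F
         pickup(C) → towers=[B; D/G; E/A/H; F] holding=C

unstack(H, A)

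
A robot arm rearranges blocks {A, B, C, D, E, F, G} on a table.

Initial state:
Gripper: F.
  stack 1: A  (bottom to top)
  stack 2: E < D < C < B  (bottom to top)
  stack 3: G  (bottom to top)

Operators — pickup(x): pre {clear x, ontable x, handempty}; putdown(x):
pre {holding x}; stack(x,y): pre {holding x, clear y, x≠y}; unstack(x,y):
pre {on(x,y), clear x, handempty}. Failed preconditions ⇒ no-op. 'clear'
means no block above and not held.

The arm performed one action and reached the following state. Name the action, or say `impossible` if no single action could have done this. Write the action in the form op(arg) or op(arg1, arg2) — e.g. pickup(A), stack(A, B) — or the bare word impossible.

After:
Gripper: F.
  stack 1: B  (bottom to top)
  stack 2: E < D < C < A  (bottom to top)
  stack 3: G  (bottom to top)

impossible

target: towers=[B; E/D/C/A; G] holding=F
        putdown(F) → towers=[A; E/D/C/B; F; G] holding=-
       stack(F, B) → towers=[A; E/D/C/B/F; G] holding=-
       stack(F, G) → towers=[A; E/D/C/B; G/F] holding=-
       stack(F, A) → towers=[A/F; E/D/C/B; G] holding=-
none of the 4 applicable actions match → impossible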